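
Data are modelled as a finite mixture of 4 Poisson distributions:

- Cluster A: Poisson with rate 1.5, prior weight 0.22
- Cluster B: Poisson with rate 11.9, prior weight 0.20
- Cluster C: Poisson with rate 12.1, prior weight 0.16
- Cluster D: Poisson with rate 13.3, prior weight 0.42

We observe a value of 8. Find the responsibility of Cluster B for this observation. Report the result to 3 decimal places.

P(component k | x) = π_k·f_k(x) / marginal(x), where marginal(x) = Σ_j π_j·f_j(x).
Component likelihoods at x = 8:
  L_A = e^(−1.5)·1.5^8/8! = 0.00014183
  L_B = e^(−11.9)·11.9^8/8! = 0.0677253
  L_C = e^(−12.1)·12.1^8/8! = 0.0633577
  L_D = e^(−13.3)·13.3^8/8! = 0.0406608
Unnormalised posteriors:
  π_A·L_A = 0.22 × 0.00014183 = 3.12026e-05
  π_B·L_B = 0.20 × 0.0677253 = 0.0135451
  π_C·L_C = 0.16 × 0.0633577 = 0.0101372
  π_D·L_D = 0.42 × 0.0406608 = 0.0170775
Normaliser: 3.12026e-05 + 0.0135451 + 0.0101372 + 0.0170775 = 0.040791
Responsibility of Cluster B: 0.0135451 / 0.040791 ≈ 0.332

0.332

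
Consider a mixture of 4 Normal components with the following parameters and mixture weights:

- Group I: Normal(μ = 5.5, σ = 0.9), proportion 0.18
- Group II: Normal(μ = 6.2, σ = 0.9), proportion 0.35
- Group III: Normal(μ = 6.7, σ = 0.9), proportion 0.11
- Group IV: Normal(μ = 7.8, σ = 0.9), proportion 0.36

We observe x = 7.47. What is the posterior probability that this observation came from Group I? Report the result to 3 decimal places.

0.029

The responsibility of component k is π_k f_k(x) divided by Σ_j π_j f_j(x).
Component likelihoods at x = 7.47:
  f_I = 0.0403891
  f_II = 0.163786
  f_III = 0.307412
  f_IV = 0.414451
Prior × likelihood for each component:
  π_I·f_I = 0.18 × 0.0403891 = 0.00727004
  π_II·f_II = 0.35 × 0.163786 = 0.0573251
  π_III·f_III = 0.11 × 0.307412 = 0.0338153
  π_IV·f_IV = 0.36 × 0.414451 = 0.149202
Denominator: 0.00727004 + 0.0573251 + 0.0338153 + 0.149202 = 0.247613
P(Group I | x) = 0.00727004 / 0.247613 ≈ 0.029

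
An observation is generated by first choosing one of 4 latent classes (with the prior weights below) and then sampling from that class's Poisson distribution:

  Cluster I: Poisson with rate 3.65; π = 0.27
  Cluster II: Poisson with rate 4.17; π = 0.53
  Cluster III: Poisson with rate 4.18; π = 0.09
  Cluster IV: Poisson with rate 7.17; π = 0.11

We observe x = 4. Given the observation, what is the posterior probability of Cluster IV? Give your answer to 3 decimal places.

0.051

Apply Bayes' rule: the posterior for each component is proportional to its prior times its likelihood at x.
Evaluate each component's likelihood at the observed value:
  f_I = 0.192214
  f_II = 0.194682
  f_III = 0.1946
  f_IV = 0.0847177
Prior × likelihood for each component:
  π_I·f_I = 0.27 × 0.192214 = 0.0518978
  π_II·f_II = 0.53 × 0.194682 = 0.103181
  π_III·f_III = 0.09 × 0.1946 = 0.017514
  π_IV·f_IV = 0.11 × 0.0847177 = 0.00931894
Denominator: 0.0518978 + 0.103181 + 0.017514 + 0.00931894 = 0.181912
So the posterior for Cluster IV is 0.00931894 / 0.181912 ≈ 0.051.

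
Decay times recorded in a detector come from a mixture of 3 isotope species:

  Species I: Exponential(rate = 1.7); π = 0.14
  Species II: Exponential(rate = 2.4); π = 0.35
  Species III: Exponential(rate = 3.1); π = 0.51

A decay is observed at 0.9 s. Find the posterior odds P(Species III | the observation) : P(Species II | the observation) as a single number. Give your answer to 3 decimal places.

Posterior odds = (π_i f_i(x)) / (π_j f_j(x)); the normalising sum cancels.
Evaluate each component's likelihood at the observed value:
  f_I = 1.7·e^(−1.7·0.9) = 1.7·e^(−1.5300) = 0.368111
  f_II = 2.4·e^(−2.4·0.9) = 2.4·e^(−2.1600) = 0.27678
  f_III = 3.1·e^(−3.1·0.9) = 3.1·e^(−2.7900) = 0.190406
0.0971069 / 0.0968731 ≈ 1.002

1.002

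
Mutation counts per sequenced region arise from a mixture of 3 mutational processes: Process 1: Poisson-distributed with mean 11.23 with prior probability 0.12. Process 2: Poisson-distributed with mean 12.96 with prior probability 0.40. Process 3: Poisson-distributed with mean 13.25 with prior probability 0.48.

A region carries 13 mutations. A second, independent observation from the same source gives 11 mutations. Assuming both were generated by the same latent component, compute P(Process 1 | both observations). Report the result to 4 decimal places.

0.1251

P(component k | x) = π_k·f_k(x) / marginal(x), where marginal(x) = Σ_j π_j·f_j(x).
Since both observations come from the same component, the likelihood for component k is f_k(x₁)·f_k(x₂).
  L_1 = [e^(−11.23)·11.23^13/13! = 0.0962785] × [0.119095] = 0.0114663
  L_2 = [e^(−12.96)·12.96^13/13! = 0.109933] × [0.102104] = 0.0112246
  L_3 = [e^(−13.25)·13.25^13/13! = 0.109679] × [0.0974579] = 0.0106891
Prior × likelihood for each component:
  π_1·L_1 = 0.12 × 0.0114663 = 0.00137596
  π_2·L_2 = 0.40 × 0.0112246 = 0.00448984
  π_3·L_3 = 0.48 × 0.0106891 = 0.00513077
Sum: 0.00137596 + 0.00448984 + 0.00513077 = 0.0109966
P(Process 1 | data) = 0.00137596 / 0.0109966 ≈ 0.1251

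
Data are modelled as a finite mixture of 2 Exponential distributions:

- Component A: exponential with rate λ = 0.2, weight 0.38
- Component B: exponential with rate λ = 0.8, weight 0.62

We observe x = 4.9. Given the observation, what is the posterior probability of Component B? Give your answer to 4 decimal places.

Apply Bayes' rule: the posterior for each component is proportional to its prior times its likelihood at x.
Evaluate each component's likelihood at the observed value:
  L_A = 0.2·e^(−0.2·4.9) = 0.2·e^(−0.9800) = 0.0750622
  L_B = 0.8·e^(−0.8·4.9) = 0.8·e^(−3.9200) = 0.0158729
Multiply by the mixture weights:
  π_A·L_A = 0.38 × 0.0750622 = 0.0285236
  π_B·L_B = 0.62 × 0.0158729 = 0.00984118
Evidence: 0.0285236 + 0.00984118 = 0.0383648
So the posterior for Component B is 0.00984118 / 0.0383648 ≈ 0.2565.

0.2565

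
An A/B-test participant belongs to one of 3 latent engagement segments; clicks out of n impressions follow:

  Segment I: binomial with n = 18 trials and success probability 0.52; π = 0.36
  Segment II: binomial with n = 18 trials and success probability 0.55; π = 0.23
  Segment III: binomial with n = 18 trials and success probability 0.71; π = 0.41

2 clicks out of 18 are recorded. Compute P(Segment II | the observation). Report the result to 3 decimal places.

Apply Bayes' rule: the posterior for each component is proportional to its prior times its likelihood at x.
Evaluate each component's likelihood at the observed value:
  f_I = C(18,2)·0.52^2·0.48^16 = 153·0.2704·7.94072e-06 = 0.000328517
  f_II = C(18,2)·0.55^2·0.45^16 = 153·0.3025·2.82748e-06 = 0.000130863
  f_III = C(18,2)·0.71^2·0.29^16 = 153·0.5041·2.50246e-09 = 1.93008e-07
Multiply by the mixture weights:
  π_I·f_I = 0.36 × 0.000328517 = 0.000118266
  π_II·f_II = 0.23 × 0.000130863 = 3.00985e-05
  π_III·f_III = 0.41 × 1.93008e-07 = 7.91334e-08
Sum: 0.000118266 + 3.00985e-05 + 7.91334e-08 = 0.000148444
So the posterior for Segment II is 3.00985e-05 / 0.000148444 ≈ 0.203.

0.203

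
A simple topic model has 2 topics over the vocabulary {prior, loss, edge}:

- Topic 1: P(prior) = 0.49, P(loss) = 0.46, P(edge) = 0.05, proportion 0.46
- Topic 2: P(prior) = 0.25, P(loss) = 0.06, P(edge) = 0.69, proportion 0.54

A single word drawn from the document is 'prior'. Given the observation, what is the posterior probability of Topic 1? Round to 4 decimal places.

0.6254

Apply Bayes' rule: the posterior for each component is proportional to its prior times its likelihood at x.
Component likelihoods at x = 'prior':
  f_1 = P(prior | comp) = 0.49
  f_2 = P(prior | comp) = 0.25
Multiply by the mixture weights:
  w_1·f_1 = 0.46 × 0.49 = 0.2254
  w_2·f_2 = 0.54 × 0.25 = 0.135
Denominator: 0.2254 + 0.135 = 0.3604
P(Topic 1 | x) = 0.2254 / 0.3604 ≈ 0.6254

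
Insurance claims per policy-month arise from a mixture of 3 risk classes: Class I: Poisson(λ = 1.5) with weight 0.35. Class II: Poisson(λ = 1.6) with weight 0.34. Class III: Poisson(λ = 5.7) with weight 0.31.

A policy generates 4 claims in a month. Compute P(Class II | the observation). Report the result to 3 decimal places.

By Bayes' theorem, P(k | x) = π_k f_k(x) / Σ_j π_j f_j(x).
Poisson probabilities:
  L_I = 0.0470665
  L_II = 0.0551312
  L_III = 0.147167
Multiply by the mixture weights:
  π_I·L_I = 0.35 × 0.0470665 = 0.0164733
  π_II·L_II = 0.34 × 0.0551312 = 0.0187446
  π_III·L_III = 0.31 × 0.147167 = 0.0456217
Sum: 0.0164733 + 0.0187446 + 0.0456217 = 0.0808396
P(Class II | 4 claims) ≈ 0.232

0.232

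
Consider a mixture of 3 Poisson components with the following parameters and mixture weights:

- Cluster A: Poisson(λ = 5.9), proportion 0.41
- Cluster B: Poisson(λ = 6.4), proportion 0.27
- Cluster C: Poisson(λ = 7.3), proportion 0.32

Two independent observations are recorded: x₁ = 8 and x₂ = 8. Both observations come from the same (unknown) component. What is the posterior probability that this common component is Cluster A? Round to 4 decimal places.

Apply Bayes' rule: the posterior for each component is proportional to its prior times its likelihood at x.
Since both observations come from the same component, the likelihood for component k is f_k(x₁)·f_k(x₂).
  f_A = [0.0997604] × [0.0997604] = 0.00995213
  f_B = [0.115994] × [0.115994] = 0.0134545
  f_C = [0.135118] × [0.135118] = 0.0182568
Multiply by the mixture weights:
  w_A·f_A = 0.41 × 0.00995213 = 0.00408038
  w_B·f_B = 0.27 × 0.0134545 = 0.00363273
  w_C·f_C = 0.32 × 0.0182568 = 0.00584218
Marginal: 0.00408038 + 0.00363273 + 0.00584218 = 0.0135553
Responsibility of Cluster A: 0.00408038 / 0.0135553 ≈ 0.3010

0.3010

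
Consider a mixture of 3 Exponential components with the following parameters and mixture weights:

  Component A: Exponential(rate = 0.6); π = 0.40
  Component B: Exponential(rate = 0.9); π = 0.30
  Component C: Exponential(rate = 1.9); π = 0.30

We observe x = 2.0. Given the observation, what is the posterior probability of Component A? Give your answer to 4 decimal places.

0.5575

Posterior ∝ prior × likelihood, so P(k | x) ∝ π_k f_k(x); normalise over all components.
Evaluate each component's likelihood at the observed value:
  f_A = 0.180717
  f_B = 0.148769
  f_C = 0.0425045
Prior × likelihood for each component:
  π_A·f_A = 0.40 × 0.180717 = 0.0722866
  π_B·f_B = 0.30 × 0.148769 = 0.0446307
  π_C·f_C = 0.30 × 0.0425045 = 0.0127513
Normaliser: 0.0722866 + 0.0446307 + 0.0127513 = 0.129669
So the posterior for Component A is 0.0722866 / 0.129669 ≈ 0.5575.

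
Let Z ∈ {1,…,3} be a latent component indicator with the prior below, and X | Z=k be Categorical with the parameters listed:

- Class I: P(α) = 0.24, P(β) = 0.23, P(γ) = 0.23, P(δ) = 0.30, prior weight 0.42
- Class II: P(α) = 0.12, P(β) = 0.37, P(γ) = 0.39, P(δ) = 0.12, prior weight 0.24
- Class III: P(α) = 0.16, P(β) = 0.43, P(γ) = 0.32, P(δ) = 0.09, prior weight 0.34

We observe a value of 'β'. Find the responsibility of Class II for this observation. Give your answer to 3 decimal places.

0.268

Apply Bayes' rule: the posterior for each component is proportional to its prior times its likelihood at x.
Evaluate each component's likelihood at the observed value:
  p_I = P(β | comp) = 0.23
  p_II = P(β | comp) = 0.37
  p_III = P(β | comp) = 0.43
Prior × likelihood for each component:
  π_I·p_I = 0.42 × 0.23 = 0.0966
  π_II·p_II = 0.24 × 0.37 = 0.0888
  π_III·p_III = 0.34 × 0.43 = 0.1462
Evidence: 0.0966 + 0.0888 + 0.1462 = 0.3316
So the posterior for Class II is 0.0888 / 0.3316 ≈ 0.268.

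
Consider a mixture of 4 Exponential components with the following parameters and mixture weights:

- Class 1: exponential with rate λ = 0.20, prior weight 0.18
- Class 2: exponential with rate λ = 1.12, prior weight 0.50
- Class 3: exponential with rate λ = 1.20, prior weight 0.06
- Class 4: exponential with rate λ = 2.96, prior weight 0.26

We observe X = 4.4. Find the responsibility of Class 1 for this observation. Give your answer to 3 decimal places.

The responsibility of component k is w_k f_k(x) divided by Σ_j w_j f_j(x).
Component likelihoods at x = 4.4:
  L_1 = 0.0829566
  L_2 = 0.00810989
  L_3 = 0.00611092
  L_4 = 6.53191e-06
Multiply by the mixture weights:
  w_1·L_1 = 0.18 × 0.0829566 = 0.0149322
  w_2·L_2 = 0.50 × 0.00810989 = 0.00405494
  w_3·L_3 = 0.06 × 0.00611092 = 0.000366655
  w_4·L_4 = 0.26 × 6.53191e-06 = 1.6983e-06
Denominator: 0.0149322 + 0.00405494 + 0.000366655 + 1.6983e-06 = 0.0193555
So the posterior for Class 1 is 0.0149322 / 0.0193555 ≈ 0.771.

0.771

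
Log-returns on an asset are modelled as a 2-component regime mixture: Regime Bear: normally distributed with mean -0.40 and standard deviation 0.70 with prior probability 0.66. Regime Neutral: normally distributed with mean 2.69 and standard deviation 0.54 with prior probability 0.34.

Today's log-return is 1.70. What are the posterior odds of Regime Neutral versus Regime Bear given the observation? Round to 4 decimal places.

Only the two components matter; the odds are (P(Z=i) f_i(x)) / (P(Z=j) f_j(x)).
Evaluate each component's likelihood at the observed value:
  f_Bear = (1/(0.70·√(2π)))·exp(−(1.70−-0.40)²/(2·0.70²)) = 0.569918·exp(-4.50000) = 0.00633121
  f_Neutral = (1/(0.54·√(2π)))·exp(−(1.70−2.69)²/(2·0.54²)) = 0.738782·exp(-1.68056) = 0.137613
0.0467885 / 0.0041786 ≈ 11.1972

11.1972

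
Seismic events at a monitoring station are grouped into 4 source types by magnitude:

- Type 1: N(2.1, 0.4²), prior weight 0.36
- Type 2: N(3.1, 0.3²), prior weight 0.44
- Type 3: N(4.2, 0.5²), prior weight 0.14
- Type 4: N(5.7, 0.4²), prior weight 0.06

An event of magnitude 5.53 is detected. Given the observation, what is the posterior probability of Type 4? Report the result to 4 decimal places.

Apply Bayes' rule: the posterior for each component is proportional to its prior times its likelihood at x.
Component likelihoods at x = 5.53:
  f_1 = 1.07616e-16
  f_2 = 7.52936e-15
  f_3 = 0.0232003
  f_4 = 0.91123
Unnormalised posteriors:
  P(Z=1)·f_1 = 0.36 × 1.07616e-16 = 3.87418e-17
  P(Z=2)·f_2 = 0.44 × 7.52936e-15 = 3.31292e-15
  P(Z=3)·f_3 = 0.14 × 0.0232003 = 0.00324804
  P(Z=4)·f_4 = 0.06 × 0.91123 = 0.0546738
Evidence: 3.87418e-17 + 3.31292e-15 + 0.00324804 + 0.0546738 = 0.0579218
P(Type 4 | data) ≈ 0.9439

0.9439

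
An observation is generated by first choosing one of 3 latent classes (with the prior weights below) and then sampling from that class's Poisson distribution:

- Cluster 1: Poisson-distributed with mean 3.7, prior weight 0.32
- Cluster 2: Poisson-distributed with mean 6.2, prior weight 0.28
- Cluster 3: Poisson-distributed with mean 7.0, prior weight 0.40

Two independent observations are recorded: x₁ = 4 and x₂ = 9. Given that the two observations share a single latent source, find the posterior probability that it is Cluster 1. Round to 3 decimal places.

P(component k | x) = P(Z=k)·f_k(x) / marginal(x), where marginal(x) = Σ_j P(Z=j)·f_j(x).
Since both observations come from the same component, the likelihood for component k is f_k(x₁)·f_k(x₂).
  f_1 = [e^(−3.7)·3.7^4/4! = 0.193066] × [0.00885448] = 0.0017095
  f_2 = [e^(−6.2)·6.2^4/4! = 0.124948] × [0.0757071] = 0.00945945
  f_3 = [e^(−7.0)·7.0^4/4! = 0.0912262] × [0.101405] = 0.00925076
Multiply by the mixture weights:
  P(Z=1)·f_1 = 0.32 × 0.0017095 = 0.00054704
  P(Z=2)·f_2 = 0.28 × 0.00945945 = 0.00264865
  P(Z=3)·f_3 = 0.40 × 0.00925076 = 0.0037003
Marginal: 0.00054704 + 0.00264865 + 0.0037003 = 0.00689599
P(Cluster 1 | x₁, x₂) = 0.00054704 / 0.00689599 ≈ 0.079

0.079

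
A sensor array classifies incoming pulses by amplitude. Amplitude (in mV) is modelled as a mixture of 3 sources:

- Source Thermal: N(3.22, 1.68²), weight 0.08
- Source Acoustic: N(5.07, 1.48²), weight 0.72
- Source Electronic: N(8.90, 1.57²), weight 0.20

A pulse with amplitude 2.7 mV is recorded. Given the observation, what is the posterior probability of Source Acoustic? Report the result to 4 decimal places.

Posterior ∝ prior × likelihood, so P(k | x) ∝ π_k f_k(x); normalise over all components.
Evaluate each component's likelihood at the observed value:
  L_Thermal = (1/(1.68·√(2π)))·exp(−(2.7−3.22)²/(2·1.68²)) = 0.237466·exp(-0.04790) = 0.226359
  L_Acoustic = (1/(1.48·√(2π)))·exp(−(2.7−5.07)²/(2·1.48²)) = 0.269556·exp(-1.28216) = 0.0747846
  L_Electronic = (1/(1.57·√(2π)))·exp(−(2.7−8.90)²/(2·1.57²)) = 0.254103·exp(-7.79748) = 0.000104378
Prior × likelihood for each component:
  π_Thermal·L_Thermal = 0.08 × 0.226359 = 0.0181087
  π_Acoustic·L_Acoustic = 0.72 × 0.0747846 = 0.0538449
  π_Electronic·L_Electronic = 0.20 × 0.000104378 = 2.08756e-05
Sum: 0.0181087 + 0.0538449 + 2.08756e-05 = 0.0719745
P(Source Acoustic | 2.7 mV) = 0.0538449 / 0.0719745 ≈ 0.7481

0.7481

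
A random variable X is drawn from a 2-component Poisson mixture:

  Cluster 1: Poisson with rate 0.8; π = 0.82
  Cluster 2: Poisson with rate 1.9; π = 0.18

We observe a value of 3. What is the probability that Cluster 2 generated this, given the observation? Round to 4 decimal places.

By Bayes' theorem, P(k | x) = π_k f_k(x) / Σ_j π_j f_j(x).
Component likelihoods at x = 3:
  f_1 = e^(−0.8)·0.8^3/3! = 0.0383427
  f_2 = e^(−1.9)·1.9^3/3! = 0.170982
Weight by the priors:
  π_1·f_1 = 0.82 × 0.0383427 = 0.031441
  π_2·f_2 = 0.18 × 0.170982 = 0.0307767
Evidence: 0.031441 + 0.0307767 = 0.0622178
P(Cluster 2 | x) = 0.0307767 / 0.0622178 ≈ 0.4947

0.4947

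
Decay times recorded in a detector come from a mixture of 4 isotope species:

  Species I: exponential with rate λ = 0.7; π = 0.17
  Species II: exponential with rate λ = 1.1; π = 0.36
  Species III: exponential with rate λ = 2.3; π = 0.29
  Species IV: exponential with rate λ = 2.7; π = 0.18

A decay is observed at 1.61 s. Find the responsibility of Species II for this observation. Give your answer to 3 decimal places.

The responsibility of component k is π_k f_k(x) divided by Σ_j π_j f_j(x).
Component likelihoods at x = 1.61 s:
  L_I = 0.7·e^(−0.7·1.61) = 0.7·e^(−1.1270) = 0.226803
  L_II = 1.1·e^(−1.1·1.61) = 1.1·e^(−1.7710) = 0.187179
  L_III = 2.3·e^(−2.3·1.61) = 2.3·e^(−3.7030) = 0.0566938
  L_IV = 2.7·e^(−2.7·1.61) = 2.7·e^(−4.3470) = 0.0349531
Unnormalised posteriors:
  π_I·L_I = 0.17 × 0.226803 = 0.0385565
  π_II·L_II = 0.36 × 0.187179 = 0.0673844
  π_III·L_III = 0.29 × 0.0566938 = 0.0164412
  π_IV·L_IV = 0.18 × 0.0349531 = 0.00629156
Evidence: 0.0385565 + 0.0673844 + 0.0164412 + 0.00629156 = 0.128674
P(Species II | data) = 0.0673844 / 0.128674 ≈ 0.524

0.524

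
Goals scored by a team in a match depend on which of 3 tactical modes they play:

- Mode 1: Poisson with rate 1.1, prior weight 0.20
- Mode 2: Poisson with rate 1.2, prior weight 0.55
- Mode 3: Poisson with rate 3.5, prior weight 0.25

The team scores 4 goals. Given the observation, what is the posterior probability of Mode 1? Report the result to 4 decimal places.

0.0619

P(component k | x) = w_k·f_k(x) / marginal(x), where marginal(x) = Σ_j w_j·f_j(x).
Component likelihoods at x = 4 goals:
  f_1 = 0.0203065
  f_2 = 0.0260232
  f_3 = 0.188812
Prior × likelihood for each component:
  w_1·f_1 = 0.20 × 0.0203065 = 0.0040613
  w_2·f_2 = 0.55 × 0.0260232 = 0.0143127
  w_3·f_3 = 0.25 × 0.188812 = 0.0472031
Sum: 0.0040613 + 0.0143127 + 0.0472031 = 0.0655771
So the posterior for Mode 1 is 0.0040613 / 0.0655771 ≈ 0.0619.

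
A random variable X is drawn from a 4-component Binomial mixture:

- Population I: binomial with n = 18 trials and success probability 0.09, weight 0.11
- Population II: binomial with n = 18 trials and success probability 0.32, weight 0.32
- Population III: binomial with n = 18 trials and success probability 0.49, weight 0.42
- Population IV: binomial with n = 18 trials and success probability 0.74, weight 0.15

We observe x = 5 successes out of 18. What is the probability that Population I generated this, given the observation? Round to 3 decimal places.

0.021

The responsibility of component k is π_k f_k(x) divided by Σ_j π_j f_j(x).
Binomial probabilities:
  L_I = C(18,5)·0.09^5·0.91^13 = 8568·5.9049e-06·0.293453 = 0.0148467
  L_II = C(18,5)·0.32^5·0.68^13 = 8568·0.00335544·0.00664685 = 0.191093
  L_III = C(18,5)·0.49^5·0.51^13 = 8568·0.0282475·0.000157911 = 0.0382184
  L_IV = C(18,5)·0.74^5·0.26^13 = 8568·0.221901·2.48115e-08 = 4.71728e-05
Unnormalised posteriors:
  π_I·L_I = 0.11 × 0.0148467 = 0.00163314
  π_II·L_II = 0.32 × 0.191093 = 0.0611498
  π_III·L_III = 0.42 × 0.0382184 = 0.0160517
  π_IV·L_IV = 0.15 × 4.71728e-05 = 7.07592e-06
Evidence: 0.00163314 + 0.0611498 + 0.0160517 + 7.07592e-06 = 0.0788417
P(Population I | the observation) ≈ 0.021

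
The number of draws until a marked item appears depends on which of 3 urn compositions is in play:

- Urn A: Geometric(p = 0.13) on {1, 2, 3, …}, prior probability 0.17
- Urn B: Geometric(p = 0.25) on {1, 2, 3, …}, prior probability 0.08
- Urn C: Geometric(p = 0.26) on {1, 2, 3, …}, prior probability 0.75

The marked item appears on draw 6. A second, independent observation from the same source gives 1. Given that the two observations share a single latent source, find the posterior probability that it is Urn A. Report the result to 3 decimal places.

Apply Bayes' rule: the posterior for each component is proportional to its prior times its likelihood at x.
Since both observations come from the same component, the likelihood for component k is f_k(x₁)·f_k(x₂).
  p_A = [0.13·(1−0.13)^5 = 0.13·0.498421 = 0.0647947] × [0.13] = 0.00842331
  p_B = [0.25·(1−0.25)^5 = 0.25·0.237305 = 0.0593262] × [0.25] = 0.0148315
  p_C = [0.26·(1−0.26)^5 = 0.26·0.221901 = 0.0576942] × [0.26] = 0.0150005
Prior × likelihood for each component:
  P(Z=A)·p_A = 0.17 × 0.00842331 = 0.00143196
  P(Z=B)·p_B = 0.08 × 0.0148315 = 0.00118652
  P(Z=C)·p_C = 0.75 × 0.0150005 = 0.0112504
Denominator: 0.00143196 + 0.00118652 + 0.0112504 = 0.0138689
P(Urn A | data) ≈ 0.103

0.103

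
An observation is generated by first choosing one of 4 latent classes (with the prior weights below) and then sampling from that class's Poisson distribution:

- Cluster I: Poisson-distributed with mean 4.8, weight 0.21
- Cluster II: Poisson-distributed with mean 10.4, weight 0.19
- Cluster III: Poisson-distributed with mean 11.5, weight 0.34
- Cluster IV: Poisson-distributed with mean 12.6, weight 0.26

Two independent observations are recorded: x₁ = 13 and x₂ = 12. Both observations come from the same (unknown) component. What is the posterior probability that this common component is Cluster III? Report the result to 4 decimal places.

Apply Bayes' rule: the posterior for each component is proportional to its prior times its likelihood at x.
Since both observations come from the same component, the likelihood for component k is f_k(x₁)·f_k(x₂).
  f_I = [0.000948948] × [0.00257007] = 2.43886e-06
  f_II = [0.0813749] × [0.101719] = 0.00827734
  f_III = [0.100093] × [0.113149] = 0.0113255
  f_IV = [0.109251] × [0.11272] = 0.0123147
Multiply by the mixture weights:
  P(Z=I)·f_I = 0.21 × 2.43886e-06 = 5.1216e-07
  P(Z=II)·f_II = 0.19 × 0.00827734 = 0.0015727
  P(Z=III)·f_III = 0.34 × 0.0113255 = 0.00385065
  P(Z=IV)·f_IV = 0.26 × 0.0123147 = 0.00320183
Sum: 5.1216e-07 + 0.0015727 + 0.00385065 + 0.00320183 = 0.0086257
P(Cluster III | x₁, x₂) = 0.00385065 / 0.0086257 ≈ 0.4464

0.4464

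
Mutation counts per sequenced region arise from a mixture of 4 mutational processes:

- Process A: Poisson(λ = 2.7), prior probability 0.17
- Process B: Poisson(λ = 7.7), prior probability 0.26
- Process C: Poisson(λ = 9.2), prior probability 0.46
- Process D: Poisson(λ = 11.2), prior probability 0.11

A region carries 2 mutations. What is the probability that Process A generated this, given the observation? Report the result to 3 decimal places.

0.882

The responsibility of component k is w_k f_k(x) divided by Σ_j w_j f_j(x).
Component likelihoods at x = 2 mutations:
  L_A = e^(−2.7)·2.7^2/2! = 0.244964
  L_B = e^(−7.7)·7.7^2/2! = 0.0134241
  L_C = e^(−9.2)·9.2^2/2! = 0.00427599
  L_D = e^(−11.2)·11.2^2/2! = 0.000857646
Unnormalised posteriors:
  w_A·L_A = 0.17 × 0.244964 = 0.0416439
  w_B·L_B = 0.26 × 0.0134241 = 0.00349026
  w_C·L_C = 0.46 × 0.00427599 = 0.00196695
  w_D·L_D = 0.11 × 0.000857646 = 9.4341e-05
Sum: 0.0416439 + 0.00349026 + 0.00196695 + 9.4341e-05 = 0.0471954
So the posterior for Process A is 0.0416439 / 0.0471954 ≈ 0.882.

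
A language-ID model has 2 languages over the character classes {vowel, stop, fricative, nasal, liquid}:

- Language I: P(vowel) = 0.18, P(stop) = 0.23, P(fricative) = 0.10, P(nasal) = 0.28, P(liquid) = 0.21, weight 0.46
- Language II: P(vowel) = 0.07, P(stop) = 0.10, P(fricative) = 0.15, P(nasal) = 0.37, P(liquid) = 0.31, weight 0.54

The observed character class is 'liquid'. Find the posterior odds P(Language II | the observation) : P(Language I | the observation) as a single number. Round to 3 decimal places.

1.733

The posterior odds equal the prior odds times the likelihood ratio: (π_i/π_j)·(f_i(x)/f_j(x)).
Component likelihoods at x = 'liquid':
  L_I = P(liquid | comp) = 0.21
  L_II = P(liquid | comp) = 0.31
0.1674 / 0.0966 ≈ 1.733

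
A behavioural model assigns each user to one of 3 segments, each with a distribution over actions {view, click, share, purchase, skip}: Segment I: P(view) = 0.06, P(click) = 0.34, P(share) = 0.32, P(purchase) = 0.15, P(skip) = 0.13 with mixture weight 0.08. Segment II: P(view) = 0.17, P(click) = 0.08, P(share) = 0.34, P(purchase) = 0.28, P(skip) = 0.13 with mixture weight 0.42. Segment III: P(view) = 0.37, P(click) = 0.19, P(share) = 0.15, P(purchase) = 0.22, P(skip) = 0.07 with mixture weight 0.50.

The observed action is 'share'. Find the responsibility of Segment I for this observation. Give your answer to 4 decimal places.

Posterior ∝ prior × likelihood, so P(k | x) ∝ w_k f_k(x); normalise over all components.
Evaluate each component's likelihood at the observed value:
  f_I = P(share | comp) = 0.32
  f_II = P(share | comp) = 0.34
  f_III = P(share | comp) = 0.15
Prior × likelihood for each component:
  w_I·f_I = 0.08 × 0.32 = 0.0256
  w_II·f_II = 0.42 × 0.34 = 0.1428
  w_III·f_III = 0.50 × 0.15 = 0.075
Sum: 0.0256 + 0.1428 + 0.075 = 0.2434
Responsibility of Segment I: 0.0256 / 0.2434 ≈ 0.1052

0.1052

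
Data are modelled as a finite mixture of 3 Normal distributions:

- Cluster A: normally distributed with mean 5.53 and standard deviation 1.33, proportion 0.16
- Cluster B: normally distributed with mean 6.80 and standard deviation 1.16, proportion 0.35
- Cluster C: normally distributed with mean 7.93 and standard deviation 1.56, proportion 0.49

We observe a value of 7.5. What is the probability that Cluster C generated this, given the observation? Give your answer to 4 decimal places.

Posterior ∝ prior × likelihood, so P(k | x) ∝ w_k f_k(x); normalise over all components.
Evaluate each component's likelihood at the observed value:
  f_A = 0.100149
  f_B = 0.286667
  f_C = 0.246199
Unnormalised posteriors:
  w_A·f_A = 0.16 × 0.100149 = 0.0160238
  w_B·f_B = 0.35 × 0.286667 = 0.100334
  w_C·f_C = 0.49 × 0.246199 = 0.120638
Evidence: 0.0160238 + 0.100334 + 0.120638 = 0.236995
P(Cluster C | x) ≈ 0.5090

0.5090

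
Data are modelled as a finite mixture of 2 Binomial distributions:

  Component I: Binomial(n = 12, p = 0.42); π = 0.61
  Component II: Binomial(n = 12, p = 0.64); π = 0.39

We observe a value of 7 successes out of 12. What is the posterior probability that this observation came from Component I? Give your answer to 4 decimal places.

The responsibility of component k is P(Z=k) f_k(x) divided by Σ_j P(Z=j) f_j(x).
Binomial probabilities:
  p_I = 0.119842
  p_II = 0.210619
Multiply by the mixture weights:
  P(Z=I)·p_I = 0.61 × 0.119842 = 0.0731038
  P(Z=II)·p_II = 0.39 × 0.210619 = 0.0821414
Sum: 0.0731038 + 0.0821414 = 0.155245
Responsibility of Component I: 0.0731038 / 0.155245 ≈ 0.4709

0.4709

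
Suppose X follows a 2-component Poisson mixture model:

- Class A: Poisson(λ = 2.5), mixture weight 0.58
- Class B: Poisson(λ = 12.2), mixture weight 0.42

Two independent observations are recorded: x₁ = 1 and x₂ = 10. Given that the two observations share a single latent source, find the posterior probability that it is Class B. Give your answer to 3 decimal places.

P(component k | x) = P(Z=k)·f_k(x) / marginal(x), where marginal(x) = Σ_j P(Z=j)·f_j(x).
Since both observations come from the same component, the likelihood for component k is f_k(x₁)·f_k(x₂).
  L_A = [e^(−2.5)·2.5^1/1! = 0.205212] × [0.000215725] = 4.42695e-05
  L_B = [e^(−12.2)·12.2^1/1! = 6.13716e-05] × [0.101261] = 6.21455e-06
Weight by the priors:
  P(Z=A)·L_A = 0.58 × 4.42695e-05 = 2.56763e-05
  P(Z=B)·L_B = 0.42 × 6.21455e-06 = 2.61011e-06
Sum: 2.56763e-05 + 2.61011e-06 = 2.82864e-05
Responsibility of Class B: 2.61011e-06 / 2.82864e-05 ≈ 0.092

0.092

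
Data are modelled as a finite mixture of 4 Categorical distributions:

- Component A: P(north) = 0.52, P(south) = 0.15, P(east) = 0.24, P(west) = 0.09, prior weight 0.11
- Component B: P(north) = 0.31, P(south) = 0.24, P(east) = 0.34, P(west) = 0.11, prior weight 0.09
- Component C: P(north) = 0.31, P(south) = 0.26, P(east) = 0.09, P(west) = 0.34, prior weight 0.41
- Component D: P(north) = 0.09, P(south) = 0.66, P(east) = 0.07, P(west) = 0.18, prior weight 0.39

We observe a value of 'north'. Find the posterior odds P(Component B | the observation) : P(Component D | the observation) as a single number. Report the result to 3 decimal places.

0.795

The posterior odds equal the prior odds times the likelihood ratio: (π_i/π_j)·(f_i(x)/f_j(x)).
Component likelihoods at x = 'north':
  f_A = 0.52
  f_B = 0.31
  f_C = 0.31
  f_D = 0.09
Odds = (0.09/0.39) × (0.31/0.09) = 0.230769 × 3.44444 ≈ 0.795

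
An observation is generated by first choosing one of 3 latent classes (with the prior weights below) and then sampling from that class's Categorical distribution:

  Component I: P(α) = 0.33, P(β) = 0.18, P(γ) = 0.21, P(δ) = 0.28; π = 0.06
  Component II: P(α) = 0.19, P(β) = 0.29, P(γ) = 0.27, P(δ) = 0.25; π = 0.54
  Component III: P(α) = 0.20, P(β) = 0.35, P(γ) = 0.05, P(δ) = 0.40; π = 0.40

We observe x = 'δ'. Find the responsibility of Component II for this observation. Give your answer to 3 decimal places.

The responsibility of component k is P(Z=k) f_k(x) divided by Σ_j P(Z=j) f_j(x).
Evaluate each component's likelihood at the observed value:
  f_I = 0.28
  f_II = 0.25
  f_III = 0.4
Prior × likelihood for each component:
  P(Z=I)·f_I = 0.06 × 0.28 = 0.0168
  P(Z=II)·f_II = 0.54 × 0.25 = 0.135
  P(Z=III)·f_III = 0.40 × 0.4 = 0.16
Normaliser: 0.0168 + 0.135 + 0.16 = 0.3118
P(Component II | data) = 0.135 / 0.3118 ≈ 0.433

0.433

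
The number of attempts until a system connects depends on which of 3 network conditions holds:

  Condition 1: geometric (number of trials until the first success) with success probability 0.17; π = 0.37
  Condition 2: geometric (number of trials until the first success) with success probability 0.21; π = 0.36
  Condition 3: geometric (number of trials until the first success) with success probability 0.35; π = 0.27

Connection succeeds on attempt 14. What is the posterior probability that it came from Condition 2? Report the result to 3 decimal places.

Apply Bayes' rule: the posterior for each component is proportional to its prior times its likelihood at x.
Component likelihoods at x = 14:
  f_1 = 0.0150822
  f_2 = 0.00980328
  f_3 = 0.00129402
Unnormalised posteriors:
  w_1·f_1 = 0.37 × 0.0150822 = 0.00558041
  w_2·f_2 = 0.36 × 0.00980328 = 0.00352918
  w_3·f_3 = 0.27 × 0.00129402 = 0.000349386
Marginal: 0.00558041 + 0.00352918 + 0.000349386 = 0.00945897
So the posterior for Condition 2 is 0.00352918 / 0.00945897 ≈ 0.373.

0.373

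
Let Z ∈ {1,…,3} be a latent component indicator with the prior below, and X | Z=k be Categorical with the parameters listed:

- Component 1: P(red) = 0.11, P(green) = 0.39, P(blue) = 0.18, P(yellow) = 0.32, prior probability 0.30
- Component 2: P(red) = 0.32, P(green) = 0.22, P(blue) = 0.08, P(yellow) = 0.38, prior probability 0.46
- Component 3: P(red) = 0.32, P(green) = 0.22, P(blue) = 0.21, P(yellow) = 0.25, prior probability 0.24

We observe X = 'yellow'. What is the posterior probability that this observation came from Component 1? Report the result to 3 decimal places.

0.290

The responsibility of component k is P(Z=k) f_k(x) divided by Σ_j P(Z=j) f_j(x).
Categorical probabilities:
  p_1 = P(yellow | comp) = 0.32
  p_2 = P(yellow | comp) = 0.38
  p_3 = P(yellow | comp) = 0.25
Multiply by the mixture weights:
  P(Z=1)·p_1 = 0.30 × 0.32 = 0.096
  P(Z=2)·p_2 = 0.46 × 0.38 = 0.1748
  P(Z=3)·p_3 = 0.24 × 0.25 = 0.06
Evidence: 0.096 + 0.1748 + 0.06 = 0.3308
P(Component 1 | data) = 0.096 / 0.3308 ≈ 0.290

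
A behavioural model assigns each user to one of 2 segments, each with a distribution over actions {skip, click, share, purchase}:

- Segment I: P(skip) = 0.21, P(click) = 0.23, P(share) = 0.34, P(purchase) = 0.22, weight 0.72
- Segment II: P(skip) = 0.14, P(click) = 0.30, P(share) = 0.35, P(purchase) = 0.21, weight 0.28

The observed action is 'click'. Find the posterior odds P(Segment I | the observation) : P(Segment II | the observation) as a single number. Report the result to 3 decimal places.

Only the two components matter; the odds are (w_i f_i(x)) / (w_j f_j(x)).
Evaluate each component's likelihood at the observed value:
  L_I = P(click | comp) = 0.23
  L_II = P(click | comp) = 0.30
0.1656 / 0.084 ≈ 1.971

1.971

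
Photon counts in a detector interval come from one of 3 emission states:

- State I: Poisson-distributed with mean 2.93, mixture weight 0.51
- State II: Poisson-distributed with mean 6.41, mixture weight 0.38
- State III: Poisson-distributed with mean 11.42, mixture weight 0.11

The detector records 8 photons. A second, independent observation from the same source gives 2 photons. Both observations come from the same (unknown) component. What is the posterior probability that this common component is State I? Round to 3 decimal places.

The responsibility of component k is P(Z=k) f_k(x) divided by Σ_j P(Z=j) f_j(x).
Since both observations come from the same component, the likelihood for component k is f_k(x₁)·f_k(x₂).
  p_I = [e^(−2.93)·2.93^8/8! = 0.00719346] × [0.229204] = 0.00164877
  p_II = [e^(−6.41)·6.41^8/8! = 0.116283] × [0.0337955] = 0.00392984
  p_III = [e^(−11.42)·11.42^8/8! = 0.0787345] × [0.000715582] = 5.6341e-05
Multiply by the mixture weights:
  P(Z=I)·p_I = 0.51 × 0.00164877 = 0.000840873
  P(Z=II)·p_II = 0.38 × 0.00392984 = 0.00149334
  P(Z=III)·p_III = 0.11 × 5.6341e-05 = 6.19751e-06
Denominator: 0.000840873 + 0.00149334 + 6.19751e-06 = 0.00234041
P(State I | x₁,x₂) = 0.000840873 / 0.00234041 ≈ 0.359

0.359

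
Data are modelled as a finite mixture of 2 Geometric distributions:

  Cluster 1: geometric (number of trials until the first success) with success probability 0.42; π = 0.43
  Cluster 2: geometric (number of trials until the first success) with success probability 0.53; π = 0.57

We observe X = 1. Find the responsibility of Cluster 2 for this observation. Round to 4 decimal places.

P(component k | x) = P(Z=k)·f_k(x) / marginal(x), where marginal(x) = Σ_j P(Z=j)·f_j(x).
Component likelihoods at x = 1:
  L_1 = 0.42·(1−0.42)^0 = 0.42·1 = 0.42
  L_2 = 0.53·(1−0.53)^0 = 0.53·1 = 0.53
Prior × likelihood for each component:
  P(Z=1)·L_1 = 0.43 × 0.42 = 0.1806
  P(Z=2)·L_2 = 0.57 × 0.53 = 0.3021
Marginal: 0.1806 + 0.3021 = 0.4827
P(Cluster 2 | data) ≈ 0.6259

0.6259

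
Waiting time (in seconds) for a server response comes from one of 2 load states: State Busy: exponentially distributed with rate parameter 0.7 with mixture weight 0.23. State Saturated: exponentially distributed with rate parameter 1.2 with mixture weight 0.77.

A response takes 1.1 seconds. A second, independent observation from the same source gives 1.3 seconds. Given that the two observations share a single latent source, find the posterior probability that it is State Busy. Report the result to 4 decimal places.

Apply Bayes' rule: the posterior for each component is proportional to its prior times its likelihood at x.
Since both observations come from the same component, the likelihood for component k is f_k(x₁)·f_k(x₂).
  f_Busy = [0.324109] × [0.281767] = 0.0913232
  f_Saturated = [0.320562] × [0.252163] = 0.0808341
Unnormalised posteriors:
  w_Busy·f_Busy = 0.23 × 0.0913232 = 0.0210043
  w_Saturated·f_Saturated = 0.77 × 0.0808341 = 0.0622422
Evidence: 0.0210043 + 0.0622422 = 0.0832466
P(State Busy | x₁,x₂) = 0.0210043 / 0.0832466 ≈ 0.2523

0.2523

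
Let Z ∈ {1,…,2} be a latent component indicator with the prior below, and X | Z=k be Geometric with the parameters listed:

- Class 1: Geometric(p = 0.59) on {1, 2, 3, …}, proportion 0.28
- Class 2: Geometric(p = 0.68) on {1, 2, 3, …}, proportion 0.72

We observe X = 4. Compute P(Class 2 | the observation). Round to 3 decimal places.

0.585

Apply Bayes' rule: the posterior for each component is proportional to its prior times its likelihood at x.
Geometric probabilities:
  p_1 = 0.0406634
  p_2 = 0.0222822
Prior × likelihood for each component:
  w_1·p_1 = 0.28 × 0.0406634 = 0.0113857
  w_2·p_2 = 0.72 × 0.0222822 = 0.0160432
Marginal: 0.0113857 + 0.0160432 = 0.027429
P(Class 2 | data) = 0.0160432 / 0.027429 ≈ 0.585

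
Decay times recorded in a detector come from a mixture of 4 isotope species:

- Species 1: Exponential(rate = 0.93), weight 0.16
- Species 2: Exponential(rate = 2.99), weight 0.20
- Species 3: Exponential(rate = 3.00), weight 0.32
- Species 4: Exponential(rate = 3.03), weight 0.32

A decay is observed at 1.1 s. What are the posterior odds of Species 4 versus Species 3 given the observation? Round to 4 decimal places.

Posterior odds = (w_i f_i(x)) / (w_j f_j(x)); the normalising sum cancels.
Component likelihoods at x = 1.1 s:
  p_1 = 0.334349
  p_2 = 0.1115
  p_3 = 0.11065
  p_4 = 0.108128
0.034601 / 0.0354078 ≈ 0.9772

0.9772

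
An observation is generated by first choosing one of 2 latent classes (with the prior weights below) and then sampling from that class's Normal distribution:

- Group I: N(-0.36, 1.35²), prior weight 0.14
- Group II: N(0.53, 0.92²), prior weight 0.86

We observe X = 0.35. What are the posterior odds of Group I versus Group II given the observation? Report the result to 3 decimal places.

0.098

Only the two components matter; the odds are (P(Z=i) f_i(x)) / (P(Z=j) f_j(x)).
Evaluate each component's likelihood at the observed value:
  p_I = (1/(1.35·√(2π)))·exp(−(0.35−-0.36)²/(2·1.35²)) = 0.295513·exp(-0.13830) = 0.257344
  p_II = (1/(0.92·√(2π)))·exp(−(0.35−0.53)²/(2·0.92²)) = 0.433633·exp(-0.01914) = 0.425412
0.0360281 / 0.365854 ≈ 0.098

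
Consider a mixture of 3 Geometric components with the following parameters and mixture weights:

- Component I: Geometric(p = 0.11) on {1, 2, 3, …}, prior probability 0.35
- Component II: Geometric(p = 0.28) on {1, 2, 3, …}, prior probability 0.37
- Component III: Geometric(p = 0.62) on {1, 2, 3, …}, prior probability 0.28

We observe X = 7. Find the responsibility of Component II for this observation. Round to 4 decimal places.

P(component k | x) = w_k·f_k(x) / marginal(x), where marginal(x) = Σ_j w_j·f_j(x).
Geometric probabilities:
  L_I = 0.11·(1−0.11)^6 = 0.11·0.496981 = 0.0546679
  L_II = 0.28·(1−0.28)^6 = 0.28·0.139314 = 0.0390079
  L_III = 0.62·(1−0.62)^6 = 0.62·0.00301094 = 0.00186678
Multiply by the mixture weights:
  w_I·L_I = 0.35 × 0.0546679 = 0.0191338
  w_II·L_II = 0.37 × 0.0390079 = 0.0144329
  w_III·L_III = 0.28 × 0.00186678 = 0.000522699
Normaliser: 0.0191338 + 0.0144329 + 0.000522699 = 0.0340894
Responsibility of Component II: 0.0144329 / 0.0340894 ≈ 0.4234

0.4234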